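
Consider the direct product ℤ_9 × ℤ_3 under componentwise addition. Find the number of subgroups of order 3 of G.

|G| = 27 and 3 | 27, so subgroups of order 3 are possible by Lagrange.
The subgroups of order 3 are: {(0,0), (0,1), (0,2)}; {(0,0), (3,0), (6,0)}; {(0,0), (3,1), (6,2)}; {(0,0), (3,2), (6,1)}.
So G has 4 subgroups of order 3.

4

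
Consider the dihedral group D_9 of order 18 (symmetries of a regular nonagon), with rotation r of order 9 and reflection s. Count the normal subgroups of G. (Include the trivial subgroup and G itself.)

G has 16 subgroups. Checking conjugation-invariance by order — order 1: 1/1 normal; order 2: 0/9 normal; order 3: 1/1 normal; order 6: 0/3 normal; order 9: 1/1 normal; order 18: 1/1 normal.
Total normal subgroups: 4.

4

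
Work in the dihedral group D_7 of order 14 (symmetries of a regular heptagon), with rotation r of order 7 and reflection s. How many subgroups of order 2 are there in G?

7

|G| = 14 and 2 | 14, so subgroups of order 2 are possible by Lagrange.
The subgroups of order 2 are: {e, r^2s}; {e, r^3s}; {e, r^4s}; {e, r^5s}; … (7 in all).
So G has 7 subgroups of order 2.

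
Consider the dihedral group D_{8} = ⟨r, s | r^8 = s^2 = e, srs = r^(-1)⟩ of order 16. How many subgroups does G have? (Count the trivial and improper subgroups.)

|G| = 16, so by Lagrange every subgroup order divides 16. Divisors: 1, 2, 4, 8, 16.
Subgroups by order — order 1: 1; order 2: 9; order 4: 5; order 8: 3; order 16: 1.
Total: 1 + 9 + 5 + 3 + 1 = 19.

19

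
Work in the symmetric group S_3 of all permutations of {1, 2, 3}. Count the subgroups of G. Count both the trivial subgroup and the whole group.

6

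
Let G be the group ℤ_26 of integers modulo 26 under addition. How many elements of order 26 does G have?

In a cyclic group of order 26, the number of elements of order d (for d | 26) is φ(d).
φ(26) = 12.

12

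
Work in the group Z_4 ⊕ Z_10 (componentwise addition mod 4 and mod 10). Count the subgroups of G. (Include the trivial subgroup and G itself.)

|G| = 40, so by Lagrange every subgroup order divides 40. Divisors: 1, 2, 4, 5, 8, 10, 20, 40.
Subgroups by order — order 1: 1; order 2: 3; order 4: 3; order 5: 1; order 8: 1; order 10: 3; order 20: 3; order 40: 1.
Total: 1 + 3 + 3 + 1 + 1 + 3 + 3 + 1 = 16.

16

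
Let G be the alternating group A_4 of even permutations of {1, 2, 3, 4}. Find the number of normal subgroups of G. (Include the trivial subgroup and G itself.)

G has 10 subgroups. Checking conjugation-invariance by order — order 1: 1/1 normal; order 2: 0/3 normal; order 3: 0/4 normal; order 4: 1/1 normal; order 12: 1/1 normal.
Total normal subgroups: 3.

3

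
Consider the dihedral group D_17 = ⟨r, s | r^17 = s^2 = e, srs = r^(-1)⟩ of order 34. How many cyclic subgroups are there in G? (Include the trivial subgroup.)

19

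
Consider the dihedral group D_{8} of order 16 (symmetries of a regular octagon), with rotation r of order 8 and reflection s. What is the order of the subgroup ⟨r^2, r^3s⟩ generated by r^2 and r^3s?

8

|⟨r^2⟩| = 4 and |⟨r^3s⟩| = 2, so |H| is a multiple of lcm(4, 2) = 4 and divides |G| = 16.
Closing under the operation: H = {e, r^2, r^4, r^6, rs, r^3s, r^5s, r^7s}, so |H| = 8.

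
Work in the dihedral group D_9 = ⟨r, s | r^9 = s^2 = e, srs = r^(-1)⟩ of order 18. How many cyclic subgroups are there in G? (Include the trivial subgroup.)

12

Each element a generates a cyclic subgroup ⟨a⟩; distinct elements may generate the same one (a cyclic group of order d has φ(d) generators).
Cyclic subgroups by order — order 1: 1; order 2: 9; order 3: 1; order 9: 1.
Total: 12.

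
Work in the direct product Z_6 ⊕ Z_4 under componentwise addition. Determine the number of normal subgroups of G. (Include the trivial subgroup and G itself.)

16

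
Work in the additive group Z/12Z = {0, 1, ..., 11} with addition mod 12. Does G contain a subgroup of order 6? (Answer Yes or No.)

Yes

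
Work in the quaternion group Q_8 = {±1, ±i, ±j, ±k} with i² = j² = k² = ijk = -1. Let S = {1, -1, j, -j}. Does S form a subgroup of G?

|S| = 4 divides |G| = 8, consistent with Lagrange.
S contains the identity, every element's inverse is in S, and S is closed under ·: it is a subgroup.
In fact S = ⟨j⟩.

Yes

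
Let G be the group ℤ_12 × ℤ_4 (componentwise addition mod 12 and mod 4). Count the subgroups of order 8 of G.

3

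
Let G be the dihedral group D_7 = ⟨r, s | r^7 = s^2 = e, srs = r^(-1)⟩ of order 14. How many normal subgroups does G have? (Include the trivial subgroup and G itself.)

3

G has 10 subgroups. Checking conjugation-invariance by order — order 1: 1/1 normal; order 2: 0/7 normal; order 7: 1/1 normal; order 14: 1/1 normal.
Total normal subgroups: 3.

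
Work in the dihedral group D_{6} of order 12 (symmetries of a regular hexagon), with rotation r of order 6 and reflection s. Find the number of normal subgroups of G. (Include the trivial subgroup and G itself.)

7

G has 16 subgroups. Checking conjugation-invariance by order — order 1: 1/1 normal; order 2: 1/7 normal; order 3: 1/1 normal; order 4: 0/3 normal; order 6: 3/3 normal; order 12: 1/1 normal.
Total normal subgroups: 7.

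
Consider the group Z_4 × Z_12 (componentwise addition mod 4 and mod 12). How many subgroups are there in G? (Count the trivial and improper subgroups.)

|G| = 48, so by Lagrange every subgroup order divides 48. Divisors: 1, 2, 3, 4, 6, 8, 12, 16, 24, 48.
Subgroups by order — order 1: 1; order 2: 3; order 3: 1; order 4: 7; order 6: 3; order 8: 3; order 12: 7; order 16: 1; order 24: 3; order 48: 1.
Total: 1 + 3 + 1 + 7 + 3 + 3 + 7 + 1 + 3 + 1 = 30.

30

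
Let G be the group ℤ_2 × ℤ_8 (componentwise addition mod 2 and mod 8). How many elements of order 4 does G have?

4

An element (a,b) has order lcm(ord(a), ord(b)); count pairs with lcm equal to 4.
Enumerating gives 4 such elements.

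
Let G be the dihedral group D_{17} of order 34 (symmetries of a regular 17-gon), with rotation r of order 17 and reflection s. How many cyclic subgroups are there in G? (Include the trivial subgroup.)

19

Group the elements of G by the cyclic subgroup they generate; each cyclic subgroup of order d accounts for φ(d) elements.
Cyclic subgroups by order — order 1: 1; order 2: 17; order 17: 1.
Total: 19.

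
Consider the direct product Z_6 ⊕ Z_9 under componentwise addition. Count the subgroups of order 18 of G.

|G| = 54 and 18 | 54, so subgroups of order 18 are possible by Lagrange.
The subgroups of order 18 are: {(0,0), (0,1), (0,2), (0,3), (0,4), (0,5), (0,6), (0,7), (0,8), (3,0), (3,1), (3,2), (3,3), (3,4), (3,5), (3,6), (3,7), (3,8)}; {(0,0), (0,3), (0,6), (1,0), (1,3), (1,6), (2,0), (2,3), (2,6), (3,0), (3,3), (3,6), (4,0), (4,3), (4,6), (5,0), (5,3), (5,6)}; {(0,0), (0,3), (0,6), (1,1), (1,4), (1,7), (2,2), (2,5), (2,8), (3,0), (3,3), (3,6), (4,1), (4,4), (4,7), (5,2), (5,5), (5,8)}; {(0,0), (0,3), (0,6), (1,2), (1,5), (1,8), (2,1), (2,4), (2,7), (3,0), (3,3), (3,6), (4,2), (4,5), (4,8), (5,1), (5,4), (5,7)}.
So G has 4 subgroups of order 18.

4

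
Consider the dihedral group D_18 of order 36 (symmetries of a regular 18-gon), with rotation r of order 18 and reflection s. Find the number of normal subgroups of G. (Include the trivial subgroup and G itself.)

G has 45 subgroups. Checking conjugation-invariance by order — order 1: 1/1 normal; order 2: 1/19 normal; order 3: 1/1 normal; order 4: 0/9 normal; order 6: 1/7 normal; order 9: 1/1 normal; order 12: 0/3 normal; order 18: 3/3 normal; order 36: 1/1 normal.
Total normal subgroups: 9.

9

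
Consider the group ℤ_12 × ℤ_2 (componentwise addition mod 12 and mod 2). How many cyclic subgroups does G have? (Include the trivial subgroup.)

12

A cyclic subgroup of order d is generated by each of its φ(d) elements of order d, so the cyclic subgroups of order d number (#elements of order d)/φ(d).
Cyclic subgroups by order — order 1: 1; order 2: 3; order 3: 1; order 4: 2; order 6: 3; order 12: 2.
Total: 12.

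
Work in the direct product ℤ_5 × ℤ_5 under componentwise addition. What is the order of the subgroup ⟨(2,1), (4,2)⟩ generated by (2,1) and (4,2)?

|⟨(2,1)⟩| = 5 and |⟨(4,2)⟩| = 5, so |H| is a multiple of lcm(5, 5) = 5 and divides |G| = 25.
Closing under the operation: H = {(0,0), (1,3), (2,1), (3,4), (4,2)}, so |H| = 5.

5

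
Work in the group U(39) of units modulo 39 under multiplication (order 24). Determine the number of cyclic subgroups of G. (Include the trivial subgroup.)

12

Each element a generates a cyclic subgroup ⟨a⟩; distinct elements may generate the same one (a cyclic group of order d has φ(d) generators).
Cyclic subgroups by order — order 1: 1; order 2: 3; order 3: 1; order 4: 2; order 6: 3; order 12: 2.
Total: 12.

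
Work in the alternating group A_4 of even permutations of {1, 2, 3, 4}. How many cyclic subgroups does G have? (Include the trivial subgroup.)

8

Group the elements of G by the cyclic subgroup they generate; each cyclic subgroup of order d accounts for φ(d) elements.
Cyclic subgroups by order — order 1: 1; order 2: 3; order 3: 4.
Total: 8.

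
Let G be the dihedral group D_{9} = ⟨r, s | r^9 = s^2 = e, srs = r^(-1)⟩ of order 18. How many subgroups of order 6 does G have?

|G| = 18 and 6 | 18, so subgroups of order 6 are possible by Lagrange.
The subgroups of order 6 are: {e, r^3, r^6, r^2s, r^5s, r^8s}; {e, r^3, r^6, s, r^3s, r^6s}; {e, r^3, r^6, rs, r^4s, r^7s}.
So G has 3 subgroups of order 6.

3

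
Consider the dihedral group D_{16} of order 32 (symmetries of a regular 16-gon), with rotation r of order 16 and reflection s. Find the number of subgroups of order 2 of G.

17

|G| = 32 and 2 | 32, so subgroups of order 2 are possible by Lagrange.
The subgroups of order 2 are: {e, r^10s}; {e, r^11s}; {e, r^12s}; {e, r^13s}; … (17 in all).
So G has 17 subgroups of order 2.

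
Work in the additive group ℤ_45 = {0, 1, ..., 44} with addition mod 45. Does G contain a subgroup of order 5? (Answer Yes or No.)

5 | 45. A subgroup of order 5 is {0, 9, 18, 27, 36}.

Yes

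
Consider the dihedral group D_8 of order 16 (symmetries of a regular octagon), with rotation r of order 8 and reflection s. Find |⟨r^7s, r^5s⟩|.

|⟨r^7s⟩| = 2 and |⟨r^5s⟩| = 2, so |H| is a multiple of lcm(2, 2) = 2 and divides |G| = 16.
Closing under the operation: H = {e, r^2, r^4, r^6, rs, r^3s, r^5s, r^7s}, so |H| = 8.

8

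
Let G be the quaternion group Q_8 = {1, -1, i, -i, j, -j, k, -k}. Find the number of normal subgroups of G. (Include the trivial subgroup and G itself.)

G has 6 subgroups. Checking conjugation-invariance by order — order 1: 1/1 normal; order 2: 1/1 normal; order 4: 3/3 normal; order 8: 1/1 normal.
Total normal subgroups: 6.

6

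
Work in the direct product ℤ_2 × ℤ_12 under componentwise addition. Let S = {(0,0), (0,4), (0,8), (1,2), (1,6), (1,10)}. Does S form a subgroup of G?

Yes

|S| = 6 divides |G| = 24, consistent with Lagrange.
S contains the identity, every element's inverse is in S, and S is closed under +: it is a subgroup.
In fact S = ⟨(1,2)⟩.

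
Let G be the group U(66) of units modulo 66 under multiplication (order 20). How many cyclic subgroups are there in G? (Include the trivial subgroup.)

Each element a generates a cyclic subgroup ⟨a⟩; distinct elements may generate the same one (a cyclic group of order d has φ(d) generators).
Cyclic subgroups by order — order 1: 1; order 2: 3; order 5: 1; order 10: 3.
Total: 8.

8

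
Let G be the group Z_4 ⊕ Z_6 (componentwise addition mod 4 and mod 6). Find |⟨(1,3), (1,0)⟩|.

8

|⟨(1,3)⟩| = 4 and |⟨(1,0)⟩| = 4, so |H| is a multiple of lcm(4, 4) = 4 and divides |G| = 24.
Closing under the operation: H = {(0,0), (0,3), (1,0), (1,3), (2,0), (2,3), (3,0), (3,3)}, so |H| = 8.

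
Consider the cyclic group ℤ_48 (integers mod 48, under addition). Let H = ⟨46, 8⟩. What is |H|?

24

|⟨46⟩| = 24 and |⟨8⟩| = 6, so |H| is a multiple of lcm(24, 6) = 24 and divides |G| = 48.
Closing under the operation: H = {0, 2, 4, 6, 8, 10, 12, 14, 16, 18, 20, 22, 24, 26, 28, 30, 32, 34, 36, 38, 40, 42, 44, 46}, so |H| = 24.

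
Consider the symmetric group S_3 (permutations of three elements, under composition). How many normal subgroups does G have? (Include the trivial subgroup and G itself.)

G has 6 subgroups. Checking conjugation-invariance by order — order 1: 1/1 normal; order 2: 0/3 normal; order 3: 1/1 normal; order 6: 1/1 normal.
Total normal subgroups: 3.

3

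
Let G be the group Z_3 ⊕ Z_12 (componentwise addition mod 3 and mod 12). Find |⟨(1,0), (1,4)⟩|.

9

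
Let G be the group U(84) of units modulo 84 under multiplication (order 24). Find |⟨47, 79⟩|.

|⟨47⟩| = 6 and |⟨79⟩| = 6, so |H| is a multiple of lcm(6, 6) = 6 and divides |G| = 24.
Closing under the operation: H = {1, 5, 17, 25, 37, 41, 43, 47, 59, 67, 79, 83}, so |H| = 12.

12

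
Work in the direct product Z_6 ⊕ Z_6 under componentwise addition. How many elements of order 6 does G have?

An element (a,b) has order lcm(ord(a), ord(b)); count pairs with lcm equal to 6.
Enumerating gives 24 such elements.

24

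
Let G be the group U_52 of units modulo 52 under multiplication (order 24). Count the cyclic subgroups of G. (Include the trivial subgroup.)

12

A cyclic subgroup of order d is generated by each of its φ(d) elements of order d, so the cyclic subgroups of order d number (#elements of order d)/φ(d).
Cyclic subgroups by order — order 1: 1; order 2: 3; order 3: 1; order 4: 2; order 6: 3; order 12: 2.
Total: 12.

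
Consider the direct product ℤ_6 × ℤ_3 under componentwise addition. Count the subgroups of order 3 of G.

4

|G| = 18 and 3 | 18, so subgroups of order 3 are possible by Lagrange.
The subgroups of order 3 are: {(0,0), (0,1), (0,2)}; {(0,0), (2,0), (4,0)}; {(0,0), (2,1), (4,2)}; {(0,0), (2,2), (4,1)}.
So G has 4 subgroups of order 3.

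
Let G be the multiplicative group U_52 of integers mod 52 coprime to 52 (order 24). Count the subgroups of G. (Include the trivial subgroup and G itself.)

16

|G| = 24, so by Lagrange every subgroup order divides 24. Divisors: 1, 2, 3, 4, 6, 8, 12, 24.
Subgroups by order — order 1: 1; order 2: 3; order 3: 1; order 4: 3; order 6: 3; order 8: 1; order 12: 3; order 24: 1.
Total: 1 + 3 + 1 + 3 + 3 + 1 + 3 + 1 = 16.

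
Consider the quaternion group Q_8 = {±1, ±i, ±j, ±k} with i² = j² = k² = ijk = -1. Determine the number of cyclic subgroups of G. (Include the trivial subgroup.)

Group the elements of G by the cyclic subgroup they generate; each cyclic subgroup of order d accounts for φ(d) elements.
Cyclic subgroups by order — order 1: 1; order 2: 1; order 4: 3.
Total: 5.

5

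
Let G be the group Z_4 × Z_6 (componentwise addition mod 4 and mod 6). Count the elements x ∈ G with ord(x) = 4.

4

An element (a,b) has order lcm(ord(a), ord(b)); count pairs with lcm equal to 4.
Enumerating gives 4 such elements.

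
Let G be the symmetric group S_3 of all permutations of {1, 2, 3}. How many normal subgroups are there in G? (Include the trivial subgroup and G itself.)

G has 6 subgroups. Checking conjugation-invariance by order — order 1: 1/1 normal; order 2: 0/3 normal; order 3: 1/1 normal; order 6: 1/1 normal.
Total normal subgroups: 3.

3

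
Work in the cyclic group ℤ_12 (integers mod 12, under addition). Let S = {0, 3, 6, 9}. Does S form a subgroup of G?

|S| = 4 divides |G| = 12, consistent with Lagrange.
S contains the identity, every element's inverse is in S, and S is closed under +: it is a subgroup.
In fact S = ⟨9⟩.

Yes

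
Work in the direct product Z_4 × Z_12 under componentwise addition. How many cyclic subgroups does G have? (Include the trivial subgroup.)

Each element a generates a cyclic subgroup ⟨a⟩; distinct elements may generate the same one (a cyclic group of order d has φ(d) generators).
Cyclic subgroups by order — order 1: 1; order 2: 3; order 3: 1; order 4: 6; order 6: 3; order 12: 6.
Total: 20.

20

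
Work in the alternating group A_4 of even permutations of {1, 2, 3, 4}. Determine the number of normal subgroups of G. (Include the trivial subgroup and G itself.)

3

G has 10 subgroups. Checking conjugation-invariance by order — order 1: 1/1 normal; order 2: 0/3 normal; order 3: 0/4 normal; order 4: 1/1 normal; order 12: 1/1 normal.
Total normal subgroups: 3.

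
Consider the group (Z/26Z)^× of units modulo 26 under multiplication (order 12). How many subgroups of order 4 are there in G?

1

|G| = 12 and 4 | 12, so subgroups of order 4 are possible by Lagrange.
The subgroups of order 4 are: {1, 5, 21, 25}.
So G has 1 subgroup of order 4.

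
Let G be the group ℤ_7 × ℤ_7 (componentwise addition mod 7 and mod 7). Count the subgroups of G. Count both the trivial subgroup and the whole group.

|G| = 49, so by Lagrange every subgroup order divides 49. Divisors: 1, 7, 49.
Subgroups by order — order 1: 1; order 7: 8; order 49: 1.
Total: 1 + 8 + 1 = 10.

10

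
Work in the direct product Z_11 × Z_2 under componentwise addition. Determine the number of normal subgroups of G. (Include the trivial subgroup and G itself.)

G is abelian, so every subgroup is normal.
G has 4 subgroups in total, hence 4 normal subgroups.

4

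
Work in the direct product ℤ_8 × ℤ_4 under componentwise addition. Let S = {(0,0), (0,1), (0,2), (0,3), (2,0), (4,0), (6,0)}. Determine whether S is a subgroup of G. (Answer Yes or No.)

|S| = 7 does not divide |G| = 32, so by Lagrange S is not a subgroup.

No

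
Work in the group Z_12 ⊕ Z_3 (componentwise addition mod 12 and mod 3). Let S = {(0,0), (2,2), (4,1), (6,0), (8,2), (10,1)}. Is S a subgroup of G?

|S| = 6 divides |G| = 36, consistent with Lagrange.
S contains the identity, every element's inverse is in S, and S is closed under +: it is a subgroup.
In fact S = ⟨(10,1)⟩.

Yes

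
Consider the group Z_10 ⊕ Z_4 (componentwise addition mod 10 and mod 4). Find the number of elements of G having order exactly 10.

An element (a,b) has order lcm(ord(a), ord(b)); count pairs with lcm equal to 10.
Enumerating gives 12 such elements.

12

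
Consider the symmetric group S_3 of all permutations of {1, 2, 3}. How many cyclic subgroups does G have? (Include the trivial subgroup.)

5

Each element a generates a cyclic subgroup ⟨a⟩; distinct elements may generate the same one (a cyclic group of order d has φ(d) generators).
Cyclic subgroups by order — order 1: 1; order 2: 3; order 3: 1.
Total: 5.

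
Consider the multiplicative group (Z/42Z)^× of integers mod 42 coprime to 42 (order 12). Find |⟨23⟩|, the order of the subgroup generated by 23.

Compute successive powers of 23 mod 42: 23, 25, 29, 37, 11, 1; 23^6 ≡ 1 (mod 42).
So |⟨23⟩| = 6.

6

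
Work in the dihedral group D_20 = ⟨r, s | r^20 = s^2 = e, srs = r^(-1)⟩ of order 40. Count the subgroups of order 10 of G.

|G| = 40 and 10 | 40, so subgroups of order 10 are possible by Lagrange.
The subgroups of order 10 are: {e, r^2, r^4, r^6, r^8, r^10, r^12, r^14, r^16, r^18}; {e, r^4, r^8, r^12, r^16, r^2s, r^6s, r^10s, r^14s, r^18s}; {e, r^4, r^8, r^12, r^16, r^3s, r^7s, r^11s, r^15s, r^19s}; {e, r^4, r^8, r^12, r^16, s, r^4s, r^8s, r^12s, r^16s}; … (5 in all).
So G has 5 subgroups of order 10.

5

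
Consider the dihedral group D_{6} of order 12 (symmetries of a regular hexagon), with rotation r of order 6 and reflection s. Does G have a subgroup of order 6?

Yes

6 | 12. A subgroup of order 6 is {e, r, r^2, r^3, r^4, r^5}.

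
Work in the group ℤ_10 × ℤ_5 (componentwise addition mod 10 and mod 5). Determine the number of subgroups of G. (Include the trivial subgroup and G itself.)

|G| = 50, so by Lagrange every subgroup order divides 50. Divisors: 1, 2, 5, 10, 25, 50.
Subgroups by order — order 1: 1; order 2: 1; order 5: 6; order 10: 6; order 25: 1; order 50: 1.
Total: 1 + 1 + 6 + 6 + 1 + 1 = 16.

16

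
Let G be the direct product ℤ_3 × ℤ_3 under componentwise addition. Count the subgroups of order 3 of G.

|G| = 9 and 3 | 9, so subgroups of order 3 are possible by Lagrange.
The subgroups of order 3 are: {(0,0), (0,1), (0,2)}; {(0,0), (1,0), (2,0)}; {(0,0), (1,1), (2,2)}; {(0,0), (1,2), (2,1)}.
So G has 4 subgroups of order 3.

4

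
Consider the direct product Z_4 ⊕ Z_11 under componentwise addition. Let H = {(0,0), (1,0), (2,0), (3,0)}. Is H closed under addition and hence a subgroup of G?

Yes

|H| = 4 divides |G| = 44, consistent with Lagrange.
H contains the identity, every element's inverse is in H, and H is closed under +: it is a subgroup.
In fact H = ⟨(1,0)⟩.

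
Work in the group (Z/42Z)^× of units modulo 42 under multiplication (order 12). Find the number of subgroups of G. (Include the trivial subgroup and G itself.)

10

|G| = 12, so by Lagrange every subgroup order divides 12. Divisors: 1, 2, 3, 4, 6, 12.
Subgroups by order — order 1: 1; order 2: 3; order 3: 1; order 4: 1; order 6: 3; order 12: 1.
Total: 1 + 3 + 1 + 1 + 3 + 1 = 10.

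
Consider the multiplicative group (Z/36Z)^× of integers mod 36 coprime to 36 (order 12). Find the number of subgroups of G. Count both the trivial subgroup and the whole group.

|G| = 12, so by Lagrange every subgroup order divides 12. Divisors: 1, 2, 3, 4, 6, 12.
Subgroups by order — order 1: 1; order 2: 3; order 3: 1; order 4: 1; order 6: 3; order 12: 1.
Total: 1 + 3 + 1 + 1 + 3 + 1 = 10.

10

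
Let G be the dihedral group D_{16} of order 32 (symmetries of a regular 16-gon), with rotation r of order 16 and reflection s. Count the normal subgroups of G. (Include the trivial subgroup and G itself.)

G has 36 subgroups. Checking conjugation-invariance by order — order 1: 1/1 normal; order 2: 1/17 normal; order 4: 1/9 normal; order 8: 1/5 normal; order 16: 3/3 normal; order 32: 1/1 normal.
Total normal subgroups: 8.

8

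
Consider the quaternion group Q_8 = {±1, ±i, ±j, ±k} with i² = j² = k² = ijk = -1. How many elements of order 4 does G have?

6

The elements of order 4 are: i, -i, j, -j, k, -k.
That's 6.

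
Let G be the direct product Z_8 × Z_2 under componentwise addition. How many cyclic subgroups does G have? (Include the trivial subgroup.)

A cyclic subgroup of order d is generated by each of its φ(d) elements of order d, so the cyclic subgroups of order d number (#elements of order d)/φ(d).
Cyclic subgroups by order — order 1: 1; order 2: 3; order 4: 2; order 8: 2.
Total: 8.

8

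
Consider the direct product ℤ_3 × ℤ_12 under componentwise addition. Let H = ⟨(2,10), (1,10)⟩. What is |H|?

18

|⟨(2,10)⟩| = 6 and |⟨(1,10)⟩| = 6, so |H| is a multiple of lcm(6, 6) = 6 and divides |G| = 36.
Closing under the operation: H = {(0,0), (0,2), (0,4), (0,6), (0,8), (0,10), (1,0), (1,2), (1,4), (1,6), (1,8), (1,10), (2,0), (2,2), (2,4), (2,6), (2,8), (2,10)}, so |H| = 18.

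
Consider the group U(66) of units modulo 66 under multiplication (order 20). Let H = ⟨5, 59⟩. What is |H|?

|⟨5⟩| = 10 and |⟨59⟩| = 10, so |H| is a multiple of lcm(10, 10) = 10 and divides |G| = 20.
Closing under the operation: H = {1, 5, 23, 25, 31, 37, 47, 49, 53, 59}, so |H| = 10.

10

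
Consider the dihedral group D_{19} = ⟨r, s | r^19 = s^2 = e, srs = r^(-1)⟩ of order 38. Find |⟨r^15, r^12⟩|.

19

|⟨r^15⟩| = 19 and |⟨r^12⟩| = 19, so |H| is a multiple of lcm(19, 19) = 19 and divides |G| = 38.
Closing under the operation: H = {e, r, r^2, r^3, r^4, r^5, r^6, r^7, r^8, r^9, r^10, r^11, r^12, r^13, r^14, r^15, r^16, r^17, r^18}, so |H| = 19.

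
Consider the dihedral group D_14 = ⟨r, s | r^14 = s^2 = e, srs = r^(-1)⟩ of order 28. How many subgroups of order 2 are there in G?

15

|G| = 28 and 2 | 28, so subgroups of order 2 are possible by Lagrange.
The subgroups of order 2 are: {e, r^10s}; {e, r^11s}; {e, r^12s}; {e, r^13s}; … (15 in all).
So G has 15 subgroups of order 2.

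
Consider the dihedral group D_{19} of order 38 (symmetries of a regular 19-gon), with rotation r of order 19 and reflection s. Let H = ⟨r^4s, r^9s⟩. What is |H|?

|⟨r^4s⟩| = 2 and |⟨r^9s⟩| = 2, so |H| is a multiple of lcm(2, 2) = 2 and divides |G| = 38.
Closing {r^4s, r^9s} under the group operation gives all of G, so |H| = 38.

38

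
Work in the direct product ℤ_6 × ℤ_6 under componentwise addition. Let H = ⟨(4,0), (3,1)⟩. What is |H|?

18

|⟨(4,0)⟩| = 3 and |⟨(3,1)⟩| = 6, so |H| is a multiple of lcm(3, 6) = 6 and divides |G| = 36.
Closing under the operation: H = {(0,0), (0,2), (0,4), (1,1), (1,3), (1,5), (2,0), (2,2), (2,4), (3,1), (3,3), (3,5), (4,0), (4,2), (4,4), (5,1), (5,3), (5,5)}, so |H| = 18.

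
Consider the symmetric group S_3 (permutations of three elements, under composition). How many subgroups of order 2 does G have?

3

|G| = 6 and 2 | 6, so subgroups of order 2 are possible by Lagrange.
The subgroups of order 2 are: {e, (1 2)}; {e, (1 3)}; {e, (2 3)}.
So G has 3 subgroups of order 2.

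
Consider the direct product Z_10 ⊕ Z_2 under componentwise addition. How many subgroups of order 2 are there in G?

3

|G| = 20 and 2 | 20, so subgroups of order 2 are possible by Lagrange.
The subgroups of order 2 are: {(0,0), (0,1)}; {(0,0), (5,0)}; {(0,0), (5,1)}.
So G has 3 subgroups of order 2.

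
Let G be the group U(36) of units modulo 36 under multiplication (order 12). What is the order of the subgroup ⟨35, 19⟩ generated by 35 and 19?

|⟨35⟩| = 2 and |⟨19⟩| = 2, so |H| is a multiple of lcm(2, 2) = 2 and divides |G| = 12.
Closing under the operation: H = {1, 17, 19, 35}, so |H| = 4.

4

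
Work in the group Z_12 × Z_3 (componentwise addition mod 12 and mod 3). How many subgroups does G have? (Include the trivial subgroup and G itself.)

18

|G| = 36, so by Lagrange every subgroup order divides 36. Divisors: 1, 2, 3, 4, 6, 9, 12, 18, 36.
Subgroups by order — order 1: 1; order 2: 1; order 3: 4; order 4: 1; order 6: 4; order 9: 1; order 12: 4; order 18: 1; order 36: 1.
Total: 1 + 1 + 4 + 1 + 4 + 1 + 4 + 1 + 1 = 18.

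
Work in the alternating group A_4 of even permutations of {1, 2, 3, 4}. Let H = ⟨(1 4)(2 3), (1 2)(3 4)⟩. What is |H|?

|⟨(1 4)(2 3)⟩| = 2 and |⟨(1 2)(3 4)⟩| = 2, so |H| is a multiple of lcm(2, 2) = 2 and divides |G| = 12.
Closing under the operation: H = {e, (1 2)(3 4), (1 3)(2 4), (1 4)(2 3)}, so |H| = 4.

4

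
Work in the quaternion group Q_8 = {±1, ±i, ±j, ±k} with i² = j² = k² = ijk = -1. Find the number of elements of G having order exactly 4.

6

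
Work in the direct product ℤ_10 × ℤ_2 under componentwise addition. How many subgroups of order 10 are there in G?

|G| = 20 and 10 | 20, so subgroups of order 10 are possible by Lagrange.
The subgroups of order 10 are: {(0,0), (0,1), (2,0), (2,1), (4,0), (4,1), (6,0), (6,1), (8,0), (8,1)}; {(0,0), (1,0), (2,0), (3,0), (4,0), (5,0), (6,0), (7,0), (8,0), (9,0)}; {(0,0), (1,1), (2,0), (3,1), (4,0), (5,1), (6,0), (7,1), (8,0), (9,1)}.
So G has 3 subgroups of order 10.

3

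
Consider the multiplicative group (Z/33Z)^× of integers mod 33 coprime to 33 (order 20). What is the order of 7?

Compute successive powers of 7 mod 33: 7, 16, 13, 25, 10, 4, 28, 31, …; 7^10 ≡ 1 (mod 33).
So |⟨7⟩| = 10.

10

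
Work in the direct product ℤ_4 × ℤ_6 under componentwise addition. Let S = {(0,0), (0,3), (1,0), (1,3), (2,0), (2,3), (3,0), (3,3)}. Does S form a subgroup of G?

|S| = 8 divides |G| = 24, consistent with Lagrange.
S contains the identity, every element's inverse is in S, and S is closed under +: it is a subgroup.

Yes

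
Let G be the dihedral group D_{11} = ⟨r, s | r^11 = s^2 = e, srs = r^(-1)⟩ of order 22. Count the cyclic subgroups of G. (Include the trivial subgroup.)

A cyclic subgroup of order d is generated by each of its φ(d) elements of order d, so the cyclic subgroups of order d number (#elements of order d)/φ(d).
Cyclic subgroups by order — order 1: 1; order 2: 11; order 11: 1.
Total: 13.

13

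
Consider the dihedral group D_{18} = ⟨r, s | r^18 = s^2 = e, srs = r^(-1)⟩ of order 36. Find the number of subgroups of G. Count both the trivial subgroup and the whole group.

45

|G| = 36, so by Lagrange every subgroup order divides 36. Divisors: 1, 2, 3, 4, 6, 9, 12, 18, 36.
Subgroups by order — order 1: 1; order 2: 19; order 3: 1; order 4: 9; order 6: 7; order 9: 1; order 12: 3; order 18: 3; order 36: 1.
Total: 1 + 19 + 1 + 9 + 7 + 1 + 3 + 3 + 1 = 45.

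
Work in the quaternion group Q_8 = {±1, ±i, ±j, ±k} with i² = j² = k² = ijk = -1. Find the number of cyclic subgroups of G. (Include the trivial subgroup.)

5

Group the elements of G by the cyclic subgroup they generate; each cyclic subgroup of order d accounts for φ(d) elements.
Cyclic subgroups by order — order 1: 1; order 2: 1; order 4: 3.
Total: 5.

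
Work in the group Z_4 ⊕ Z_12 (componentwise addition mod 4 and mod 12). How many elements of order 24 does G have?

0

An element (a,b) has order lcm(ord(a), ord(b)); count pairs with lcm equal to 24.
Enumerating gives 0 such elements.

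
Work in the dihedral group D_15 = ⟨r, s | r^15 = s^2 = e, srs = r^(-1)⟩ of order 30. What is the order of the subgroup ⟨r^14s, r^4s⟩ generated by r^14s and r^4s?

6

|⟨r^14s⟩| = 2 and |⟨r^4s⟩| = 2, so |H| is a multiple of lcm(2, 2) = 2 and divides |G| = 30.
Closing under the operation: H = {e, r^5, r^10, r^4s, r^9s, r^14s}, so |H| = 6.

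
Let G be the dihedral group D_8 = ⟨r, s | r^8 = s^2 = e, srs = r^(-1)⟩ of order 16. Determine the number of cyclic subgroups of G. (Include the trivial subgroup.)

A cyclic subgroup of order d is generated by each of its φ(d) elements of order d, so the cyclic subgroups of order d number (#elements of order d)/φ(d).
Cyclic subgroups by order — order 1: 1; order 2: 9; order 4: 1; order 8: 1.
Total: 12.

12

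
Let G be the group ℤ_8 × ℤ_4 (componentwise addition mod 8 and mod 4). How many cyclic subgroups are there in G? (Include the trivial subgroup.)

14

Group the elements of G by the cyclic subgroup they generate; each cyclic subgroup of order d accounts for φ(d) elements.
Cyclic subgroups by order — order 1: 1; order 2: 3; order 4: 6; order 8: 4.
Total: 14.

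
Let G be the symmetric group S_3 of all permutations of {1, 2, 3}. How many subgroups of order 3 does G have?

|G| = 6 and 3 | 6, so subgroups of order 3 are possible by Lagrange.
The subgroups of order 3 are: {e, (1 2 3), (1 3 2)}.
So G has 1 subgroup of order 3.

1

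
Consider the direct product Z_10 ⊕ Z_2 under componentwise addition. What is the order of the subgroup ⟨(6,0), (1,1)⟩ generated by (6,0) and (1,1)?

|⟨(6,0)⟩| = 5 and |⟨(1,1)⟩| = 10, so |H| is a multiple of lcm(5, 10) = 10 and divides |G| = 20.
Closing under the operation: H = {(0,0), (1,1), (2,0), (3,1), (4,0), (5,1), (6,0), (7,1), (8,0), (9,1)}, so |H| = 10.

10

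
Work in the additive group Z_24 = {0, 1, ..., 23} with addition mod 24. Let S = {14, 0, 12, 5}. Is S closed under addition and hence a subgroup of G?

5 ∈ S but its inverse 19 ∉ S, so S is not a subgroup.

No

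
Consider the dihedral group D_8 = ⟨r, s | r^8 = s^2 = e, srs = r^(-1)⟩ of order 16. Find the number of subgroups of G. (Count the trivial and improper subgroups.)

19

|G| = 16, so by Lagrange every subgroup order divides 16. Divisors: 1, 2, 4, 8, 16.
Subgroups by order — order 1: 1; order 2: 9; order 4: 5; order 8: 3; order 16: 1.
Total: 1 + 9 + 5 + 3 + 1 = 19.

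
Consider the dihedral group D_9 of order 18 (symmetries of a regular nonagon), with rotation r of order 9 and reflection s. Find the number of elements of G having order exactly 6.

0

No element of G has order 6 (even though 6 | 18).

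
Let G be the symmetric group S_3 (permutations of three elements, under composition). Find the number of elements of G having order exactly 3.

The elements of order 3 are: (1 2 3), (1 3 2).
That's 2.

2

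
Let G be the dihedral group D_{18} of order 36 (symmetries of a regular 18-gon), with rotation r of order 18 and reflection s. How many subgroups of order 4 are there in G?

9

|G| = 36 and 4 | 36, so subgroups of order 4 are possible by Lagrange.
The subgroups of order 4 are: {e, r^9, rs, r^10s}; {e, r^9, r^2s, r^11s}; {e, r^9, r^3s, r^12s}; {e, r^9, r^4s, r^13s}; … (9 in all).
So G has 9 subgroups of order 4.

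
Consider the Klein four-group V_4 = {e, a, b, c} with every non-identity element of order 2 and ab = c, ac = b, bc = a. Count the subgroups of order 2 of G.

|G| = 4 and 2 | 4, so subgroups of order 2 are possible by Lagrange.
The subgroups of order 2 are: {e, a}; {e, b}; {e, c}.
So G has 3 subgroups of order 2.

3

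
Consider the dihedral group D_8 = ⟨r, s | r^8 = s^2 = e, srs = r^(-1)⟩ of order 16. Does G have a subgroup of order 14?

14 does not divide |G| = 16, so by Lagrange no subgroup of order 14 exists.

No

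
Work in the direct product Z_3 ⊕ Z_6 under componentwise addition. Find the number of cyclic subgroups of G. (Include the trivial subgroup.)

Group the elements of G by the cyclic subgroup they generate; each cyclic subgroup of order d accounts for φ(d) elements.
Cyclic subgroups by order — order 1: 1; order 2: 1; order 3: 4; order 6: 4.
Total: 10.

10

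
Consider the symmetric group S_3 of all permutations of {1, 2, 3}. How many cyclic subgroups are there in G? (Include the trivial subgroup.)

5

Each element a generates a cyclic subgroup ⟨a⟩; distinct elements may generate the same one (a cyclic group of order d has φ(d) generators).
Cyclic subgroups by order — order 1: 1; order 2: 3; order 3: 1.
Total: 5.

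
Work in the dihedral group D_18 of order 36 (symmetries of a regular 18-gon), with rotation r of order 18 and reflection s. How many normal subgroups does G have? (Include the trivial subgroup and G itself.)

G has 45 subgroups. Checking conjugation-invariance by order — order 1: 1/1 normal; order 2: 1/19 normal; order 3: 1/1 normal; order 4: 0/9 normal; order 6: 1/7 normal; order 9: 1/1 normal; order 12: 0/3 normal; order 18: 3/3 normal; order 36: 1/1 normal.
Total normal subgroups: 9.

9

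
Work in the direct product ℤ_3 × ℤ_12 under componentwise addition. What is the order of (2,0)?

3

The order of (2,0) in Z_3 × Z_12 is lcm(ord(2) in Z_3, ord(0) in Z_12).
ord(2) = 3 and ord(0) = 1, so |⟨(2,0)⟩| = lcm(3, 1) = 3.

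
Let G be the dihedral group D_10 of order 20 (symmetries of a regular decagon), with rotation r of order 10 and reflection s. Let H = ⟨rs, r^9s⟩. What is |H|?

10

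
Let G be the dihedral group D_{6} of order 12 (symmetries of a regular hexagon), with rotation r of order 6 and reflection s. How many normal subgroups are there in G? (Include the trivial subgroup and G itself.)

7

G has 16 subgroups. Checking conjugation-invariance by order — order 1: 1/1 normal; order 2: 1/7 normal; order 3: 1/1 normal; order 4: 0/3 normal; order 6: 3/3 normal; order 12: 1/1 normal.
Total normal subgroups: 7.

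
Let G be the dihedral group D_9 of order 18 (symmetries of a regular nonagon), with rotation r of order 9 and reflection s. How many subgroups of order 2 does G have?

|G| = 18 and 2 | 18, so subgroups of order 2 are possible by Lagrange.
The subgroups of order 2 are: {e, r^2s}; {e, r^3s}; {e, r^4s}; {e, r^5s}; … (9 in all).
So G has 9 subgroups of order 2.

9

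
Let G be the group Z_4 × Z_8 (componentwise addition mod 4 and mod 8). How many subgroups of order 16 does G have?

3

|G| = 32 and 16 | 32, so subgroups of order 16 are possible by Lagrange.
The subgroups of order 16 are: {(0,0), (0,1), (0,2), (0,3), (0,4), (0,5), (0,6), (0,7), (2,0), (2,1), (2,2), (2,3), (2,4), (2,5), (2,6), (2,7)}; {(0,0), (0,2), (0,4), (0,6), (1,0), (1,2), (1,4), (1,6), (2,0), (2,2), (2,4), (2,6), (3,0), (3,2), (3,4), (3,6)}; {(0,0), (0,2), (0,4), (0,6), (1,1), (1,3), (1,5), (1,7), (2,0), (2,2), (2,4), (2,6), (3,1), (3,3), (3,5), (3,7)}.
So G has 3 subgroups of order 16.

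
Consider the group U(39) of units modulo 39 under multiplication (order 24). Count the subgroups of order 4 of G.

|G| = 24 and 4 | 24, so subgroups of order 4 are possible by Lagrange.
The subgroups of order 4 are: {1, 14, 25, 38}; {1, 25, 31, 34}; {1, 5, 8, 25}.
So G has 3 subgroups of order 4.

3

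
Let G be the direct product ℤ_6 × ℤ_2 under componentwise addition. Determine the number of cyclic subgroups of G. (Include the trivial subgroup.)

Each element a generates a cyclic subgroup ⟨a⟩; distinct elements may generate the same one (a cyclic group of order d has φ(d) generators).
Cyclic subgroups by order — order 1: 1; order 2: 3; order 3: 1; order 6: 3.
Total: 8.

8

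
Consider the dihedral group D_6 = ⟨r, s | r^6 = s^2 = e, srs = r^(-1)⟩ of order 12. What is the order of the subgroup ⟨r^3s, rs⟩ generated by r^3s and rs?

6

|⟨r^3s⟩| = 2 and |⟨rs⟩| = 2, so |H| is a multiple of lcm(2, 2) = 2 and divides |G| = 12.
Closing under the operation: H = {e, r^2, r^4, rs, r^3s, r^5s}, so |H| = 6.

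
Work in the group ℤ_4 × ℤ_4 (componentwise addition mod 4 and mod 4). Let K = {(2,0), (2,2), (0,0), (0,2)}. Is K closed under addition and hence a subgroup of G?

Yes

|K| = 4 divides |G| = 16, consistent with Lagrange.
K contains the identity, every element's inverse is in K, and K is closed under +: it is a subgroup.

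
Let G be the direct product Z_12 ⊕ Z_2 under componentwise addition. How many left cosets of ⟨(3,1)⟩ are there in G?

6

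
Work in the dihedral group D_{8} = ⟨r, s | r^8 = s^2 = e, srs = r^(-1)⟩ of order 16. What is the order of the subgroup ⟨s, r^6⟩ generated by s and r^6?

8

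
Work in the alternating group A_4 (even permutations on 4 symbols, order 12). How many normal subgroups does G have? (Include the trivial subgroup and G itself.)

3

G has 10 subgroups. Checking conjugation-invariance by order — order 1: 1/1 normal; order 2: 0/3 normal; order 3: 0/4 normal; order 4: 1/1 normal; order 12: 1/1 normal.
Total normal subgroups: 3.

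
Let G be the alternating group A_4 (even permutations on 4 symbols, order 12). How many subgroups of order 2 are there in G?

3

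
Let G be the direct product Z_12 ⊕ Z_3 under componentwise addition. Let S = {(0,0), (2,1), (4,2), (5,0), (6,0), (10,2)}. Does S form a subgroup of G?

No

(5,0) ∈ S but its inverse (7,0) ∉ S, so S is not a subgroup.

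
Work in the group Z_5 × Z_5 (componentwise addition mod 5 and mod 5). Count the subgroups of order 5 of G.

6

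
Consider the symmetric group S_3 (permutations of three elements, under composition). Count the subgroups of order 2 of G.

3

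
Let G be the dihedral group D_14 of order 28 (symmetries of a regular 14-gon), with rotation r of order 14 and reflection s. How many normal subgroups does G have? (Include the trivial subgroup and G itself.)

7

G has 28 subgroups. Checking conjugation-invariance by order — order 1: 1/1 normal; order 2: 1/15 normal; order 4: 0/7 normal; order 7: 1/1 normal; order 14: 3/3 normal; order 28: 1/1 normal.
Total normal subgroups: 7.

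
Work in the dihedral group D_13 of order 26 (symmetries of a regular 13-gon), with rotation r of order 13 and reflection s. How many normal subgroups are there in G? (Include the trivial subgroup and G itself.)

G has 16 subgroups. Checking conjugation-invariance by order — order 1: 1/1 normal; order 2: 0/13 normal; order 13: 1/1 normal; order 26: 1/1 normal.
Total normal subgroups: 3.

3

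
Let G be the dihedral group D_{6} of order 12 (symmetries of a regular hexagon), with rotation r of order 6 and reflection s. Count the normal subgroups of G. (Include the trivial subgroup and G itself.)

7

G has 16 subgroups. Checking conjugation-invariance by order — order 1: 1/1 normal; order 2: 1/7 normal; order 3: 1/1 normal; order 4: 0/3 normal; order 6: 3/3 normal; order 12: 1/1 normal.
Total normal subgroups: 7.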